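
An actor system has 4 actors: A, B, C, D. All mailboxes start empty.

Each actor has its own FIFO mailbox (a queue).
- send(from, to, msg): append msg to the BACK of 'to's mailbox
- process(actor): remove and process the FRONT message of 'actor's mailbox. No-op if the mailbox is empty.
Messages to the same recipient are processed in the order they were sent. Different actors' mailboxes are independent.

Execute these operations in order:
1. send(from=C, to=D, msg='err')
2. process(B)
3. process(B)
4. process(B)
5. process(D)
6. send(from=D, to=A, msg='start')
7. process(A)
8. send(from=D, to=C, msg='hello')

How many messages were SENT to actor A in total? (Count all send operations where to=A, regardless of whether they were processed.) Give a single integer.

After 1 (send(from=C, to=D, msg='err')): A:[] B:[] C:[] D:[err]
After 2 (process(B)): A:[] B:[] C:[] D:[err]
After 3 (process(B)): A:[] B:[] C:[] D:[err]
After 4 (process(B)): A:[] B:[] C:[] D:[err]
After 5 (process(D)): A:[] B:[] C:[] D:[]
After 6 (send(from=D, to=A, msg='start')): A:[start] B:[] C:[] D:[]
After 7 (process(A)): A:[] B:[] C:[] D:[]
After 8 (send(from=D, to=C, msg='hello')): A:[] B:[] C:[hello] D:[]

Answer: 1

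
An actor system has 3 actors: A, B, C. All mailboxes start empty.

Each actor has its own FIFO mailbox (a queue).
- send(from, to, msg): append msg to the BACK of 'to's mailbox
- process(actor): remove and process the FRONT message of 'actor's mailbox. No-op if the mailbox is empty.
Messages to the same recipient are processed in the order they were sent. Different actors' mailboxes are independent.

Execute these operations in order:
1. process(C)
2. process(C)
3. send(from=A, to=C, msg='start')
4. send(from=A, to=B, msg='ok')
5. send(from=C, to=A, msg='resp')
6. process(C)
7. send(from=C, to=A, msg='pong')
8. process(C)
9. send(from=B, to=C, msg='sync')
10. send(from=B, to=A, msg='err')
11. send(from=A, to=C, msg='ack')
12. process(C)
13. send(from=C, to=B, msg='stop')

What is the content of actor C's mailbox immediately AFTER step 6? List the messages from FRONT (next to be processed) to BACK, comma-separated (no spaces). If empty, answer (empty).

After 1 (process(C)): A:[] B:[] C:[]
After 2 (process(C)): A:[] B:[] C:[]
After 3 (send(from=A, to=C, msg='start')): A:[] B:[] C:[start]
After 4 (send(from=A, to=B, msg='ok')): A:[] B:[ok] C:[start]
After 5 (send(from=C, to=A, msg='resp')): A:[resp] B:[ok] C:[start]
After 6 (process(C)): A:[resp] B:[ok] C:[]

(empty)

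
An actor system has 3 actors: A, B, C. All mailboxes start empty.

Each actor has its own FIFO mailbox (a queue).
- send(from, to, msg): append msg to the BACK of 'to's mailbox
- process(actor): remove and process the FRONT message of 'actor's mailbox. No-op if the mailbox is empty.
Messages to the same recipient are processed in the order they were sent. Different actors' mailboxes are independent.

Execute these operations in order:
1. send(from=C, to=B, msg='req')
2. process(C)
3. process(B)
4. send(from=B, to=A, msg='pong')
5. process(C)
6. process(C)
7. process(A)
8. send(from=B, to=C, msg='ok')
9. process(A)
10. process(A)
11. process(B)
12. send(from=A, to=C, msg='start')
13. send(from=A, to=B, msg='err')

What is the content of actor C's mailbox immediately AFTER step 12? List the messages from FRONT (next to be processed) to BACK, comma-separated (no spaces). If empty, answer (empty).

After 1 (send(from=C, to=B, msg='req')): A:[] B:[req] C:[]
After 2 (process(C)): A:[] B:[req] C:[]
After 3 (process(B)): A:[] B:[] C:[]
After 4 (send(from=B, to=A, msg='pong')): A:[pong] B:[] C:[]
After 5 (process(C)): A:[pong] B:[] C:[]
After 6 (process(C)): A:[pong] B:[] C:[]
After 7 (process(A)): A:[] B:[] C:[]
After 8 (send(from=B, to=C, msg='ok')): A:[] B:[] C:[ok]
After 9 (process(A)): A:[] B:[] C:[ok]
After 10 (process(A)): A:[] B:[] C:[ok]
After 11 (process(B)): A:[] B:[] C:[ok]
After 12 (send(from=A, to=C, msg='start')): A:[] B:[] C:[ok,start]

ok,start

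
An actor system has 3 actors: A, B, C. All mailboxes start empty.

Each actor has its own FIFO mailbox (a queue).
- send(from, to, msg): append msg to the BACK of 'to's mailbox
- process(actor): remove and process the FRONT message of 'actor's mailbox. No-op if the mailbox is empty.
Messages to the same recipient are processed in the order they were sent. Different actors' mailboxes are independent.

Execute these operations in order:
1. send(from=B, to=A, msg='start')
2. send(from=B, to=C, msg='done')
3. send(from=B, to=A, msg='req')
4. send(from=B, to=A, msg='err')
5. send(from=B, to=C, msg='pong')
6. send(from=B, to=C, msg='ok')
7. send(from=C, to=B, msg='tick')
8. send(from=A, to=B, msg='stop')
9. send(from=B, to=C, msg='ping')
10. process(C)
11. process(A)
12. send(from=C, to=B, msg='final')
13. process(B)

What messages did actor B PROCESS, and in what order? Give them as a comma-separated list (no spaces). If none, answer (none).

After 1 (send(from=B, to=A, msg='start')): A:[start] B:[] C:[]
After 2 (send(from=B, to=C, msg='done')): A:[start] B:[] C:[done]
After 3 (send(from=B, to=A, msg='req')): A:[start,req] B:[] C:[done]
After 4 (send(from=B, to=A, msg='err')): A:[start,req,err] B:[] C:[done]
After 5 (send(from=B, to=C, msg='pong')): A:[start,req,err] B:[] C:[done,pong]
After 6 (send(from=B, to=C, msg='ok')): A:[start,req,err] B:[] C:[done,pong,ok]
After 7 (send(from=C, to=B, msg='tick')): A:[start,req,err] B:[tick] C:[done,pong,ok]
After 8 (send(from=A, to=B, msg='stop')): A:[start,req,err] B:[tick,stop] C:[done,pong,ok]
After 9 (send(from=B, to=C, msg='ping')): A:[start,req,err] B:[tick,stop] C:[done,pong,ok,ping]
After 10 (process(C)): A:[start,req,err] B:[tick,stop] C:[pong,ok,ping]
After 11 (process(A)): A:[req,err] B:[tick,stop] C:[pong,ok,ping]
After 12 (send(from=C, to=B, msg='final')): A:[req,err] B:[tick,stop,final] C:[pong,ok,ping]
After 13 (process(B)): A:[req,err] B:[stop,final] C:[pong,ok,ping]

Answer: tick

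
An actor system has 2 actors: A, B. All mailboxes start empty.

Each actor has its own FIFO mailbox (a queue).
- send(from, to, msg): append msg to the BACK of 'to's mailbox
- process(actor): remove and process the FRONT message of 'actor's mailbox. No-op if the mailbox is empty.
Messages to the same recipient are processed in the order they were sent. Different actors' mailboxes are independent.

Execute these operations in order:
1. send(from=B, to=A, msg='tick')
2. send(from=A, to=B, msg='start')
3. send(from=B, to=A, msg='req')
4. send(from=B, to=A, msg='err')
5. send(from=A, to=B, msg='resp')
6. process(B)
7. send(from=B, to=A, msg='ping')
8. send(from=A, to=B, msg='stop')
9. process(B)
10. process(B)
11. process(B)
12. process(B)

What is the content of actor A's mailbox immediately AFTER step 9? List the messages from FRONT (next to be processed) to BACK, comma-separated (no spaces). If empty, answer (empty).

After 1 (send(from=B, to=A, msg='tick')): A:[tick] B:[]
After 2 (send(from=A, to=B, msg='start')): A:[tick] B:[start]
After 3 (send(from=B, to=A, msg='req')): A:[tick,req] B:[start]
After 4 (send(from=B, to=A, msg='err')): A:[tick,req,err] B:[start]
After 5 (send(from=A, to=B, msg='resp')): A:[tick,req,err] B:[start,resp]
After 6 (process(B)): A:[tick,req,err] B:[resp]
After 7 (send(from=B, to=A, msg='ping')): A:[tick,req,err,ping] B:[resp]
After 8 (send(from=A, to=B, msg='stop')): A:[tick,req,err,ping] B:[resp,stop]
After 9 (process(B)): A:[tick,req,err,ping] B:[stop]

tick,req,err,ping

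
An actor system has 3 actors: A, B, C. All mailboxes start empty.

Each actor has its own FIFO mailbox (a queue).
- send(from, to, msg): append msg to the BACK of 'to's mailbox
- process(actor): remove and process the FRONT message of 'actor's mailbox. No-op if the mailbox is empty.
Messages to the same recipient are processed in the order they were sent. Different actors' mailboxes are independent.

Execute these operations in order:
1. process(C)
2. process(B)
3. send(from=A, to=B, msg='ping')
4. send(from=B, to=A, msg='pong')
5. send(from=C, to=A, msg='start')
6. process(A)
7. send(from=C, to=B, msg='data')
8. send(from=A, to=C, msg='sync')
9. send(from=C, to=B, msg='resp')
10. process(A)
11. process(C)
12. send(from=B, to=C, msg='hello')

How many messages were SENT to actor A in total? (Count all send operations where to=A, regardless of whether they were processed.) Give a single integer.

Answer: 2

Derivation:
After 1 (process(C)): A:[] B:[] C:[]
After 2 (process(B)): A:[] B:[] C:[]
After 3 (send(from=A, to=B, msg='ping')): A:[] B:[ping] C:[]
After 4 (send(from=B, to=A, msg='pong')): A:[pong] B:[ping] C:[]
After 5 (send(from=C, to=A, msg='start')): A:[pong,start] B:[ping] C:[]
After 6 (process(A)): A:[start] B:[ping] C:[]
After 7 (send(from=C, to=B, msg='data')): A:[start] B:[ping,data] C:[]
After 8 (send(from=A, to=C, msg='sync')): A:[start] B:[ping,data] C:[sync]
After 9 (send(from=C, to=B, msg='resp')): A:[start] B:[ping,data,resp] C:[sync]
After 10 (process(A)): A:[] B:[ping,data,resp] C:[sync]
After 11 (process(C)): A:[] B:[ping,data,resp] C:[]
After 12 (send(from=B, to=C, msg='hello')): A:[] B:[ping,data,resp] C:[hello]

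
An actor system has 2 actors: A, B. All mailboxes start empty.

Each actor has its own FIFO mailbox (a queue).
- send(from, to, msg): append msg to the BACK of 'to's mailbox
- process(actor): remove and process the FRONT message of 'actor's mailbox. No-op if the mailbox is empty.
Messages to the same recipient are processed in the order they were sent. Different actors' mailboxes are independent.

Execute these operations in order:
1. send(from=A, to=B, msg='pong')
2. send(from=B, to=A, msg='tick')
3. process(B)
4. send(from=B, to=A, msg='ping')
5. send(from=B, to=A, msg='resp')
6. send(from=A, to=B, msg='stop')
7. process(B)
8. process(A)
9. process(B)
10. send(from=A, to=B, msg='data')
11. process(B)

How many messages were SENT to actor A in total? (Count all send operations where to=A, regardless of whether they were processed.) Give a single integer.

Answer: 3

Derivation:
After 1 (send(from=A, to=B, msg='pong')): A:[] B:[pong]
After 2 (send(from=B, to=A, msg='tick')): A:[tick] B:[pong]
After 3 (process(B)): A:[tick] B:[]
After 4 (send(from=B, to=A, msg='ping')): A:[tick,ping] B:[]
After 5 (send(from=B, to=A, msg='resp')): A:[tick,ping,resp] B:[]
After 6 (send(from=A, to=B, msg='stop')): A:[tick,ping,resp] B:[stop]
After 7 (process(B)): A:[tick,ping,resp] B:[]
After 8 (process(A)): A:[ping,resp] B:[]
After 9 (process(B)): A:[ping,resp] B:[]
After 10 (send(from=A, to=B, msg='data')): A:[ping,resp] B:[data]
After 11 (process(B)): A:[ping,resp] B:[]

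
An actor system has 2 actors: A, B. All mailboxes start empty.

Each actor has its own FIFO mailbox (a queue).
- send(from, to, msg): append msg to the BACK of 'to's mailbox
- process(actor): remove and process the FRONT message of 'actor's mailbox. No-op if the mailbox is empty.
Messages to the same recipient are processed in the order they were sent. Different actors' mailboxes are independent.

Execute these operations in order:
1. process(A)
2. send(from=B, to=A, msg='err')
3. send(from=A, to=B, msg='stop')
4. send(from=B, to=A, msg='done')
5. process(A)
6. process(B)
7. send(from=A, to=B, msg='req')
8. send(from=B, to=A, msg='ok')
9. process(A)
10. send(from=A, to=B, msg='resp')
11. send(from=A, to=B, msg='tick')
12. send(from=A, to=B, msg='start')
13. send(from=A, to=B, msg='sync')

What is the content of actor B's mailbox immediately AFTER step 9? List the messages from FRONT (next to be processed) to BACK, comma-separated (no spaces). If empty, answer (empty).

After 1 (process(A)): A:[] B:[]
After 2 (send(from=B, to=A, msg='err')): A:[err] B:[]
After 3 (send(from=A, to=B, msg='stop')): A:[err] B:[stop]
After 4 (send(from=B, to=A, msg='done')): A:[err,done] B:[stop]
After 5 (process(A)): A:[done] B:[stop]
After 6 (process(B)): A:[done] B:[]
After 7 (send(from=A, to=B, msg='req')): A:[done] B:[req]
After 8 (send(from=B, to=A, msg='ok')): A:[done,ok] B:[req]
After 9 (process(A)): A:[ok] B:[req]

req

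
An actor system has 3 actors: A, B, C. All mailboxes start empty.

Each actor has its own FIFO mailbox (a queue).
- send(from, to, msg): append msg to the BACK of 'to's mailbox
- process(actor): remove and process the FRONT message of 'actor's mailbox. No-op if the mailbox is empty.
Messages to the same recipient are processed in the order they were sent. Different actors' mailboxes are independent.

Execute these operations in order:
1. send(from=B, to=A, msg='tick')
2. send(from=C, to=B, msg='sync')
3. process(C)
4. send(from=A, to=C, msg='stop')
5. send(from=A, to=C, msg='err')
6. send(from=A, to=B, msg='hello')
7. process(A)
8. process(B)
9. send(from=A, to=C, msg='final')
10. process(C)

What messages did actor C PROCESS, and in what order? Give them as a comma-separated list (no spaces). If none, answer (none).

Answer: stop

Derivation:
After 1 (send(from=B, to=A, msg='tick')): A:[tick] B:[] C:[]
After 2 (send(from=C, to=B, msg='sync')): A:[tick] B:[sync] C:[]
After 3 (process(C)): A:[tick] B:[sync] C:[]
After 4 (send(from=A, to=C, msg='stop')): A:[tick] B:[sync] C:[stop]
After 5 (send(from=A, to=C, msg='err')): A:[tick] B:[sync] C:[stop,err]
After 6 (send(from=A, to=B, msg='hello')): A:[tick] B:[sync,hello] C:[stop,err]
After 7 (process(A)): A:[] B:[sync,hello] C:[stop,err]
After 8 (process(B)): A:[] B:[hello] C:[stop,err]
After 9 (send(from=A, to=C, msg='final')): A:[] B:[hello] C:[stop,err,final]
After 10 (process(C)): A:[] B:[hello] C:[err,final]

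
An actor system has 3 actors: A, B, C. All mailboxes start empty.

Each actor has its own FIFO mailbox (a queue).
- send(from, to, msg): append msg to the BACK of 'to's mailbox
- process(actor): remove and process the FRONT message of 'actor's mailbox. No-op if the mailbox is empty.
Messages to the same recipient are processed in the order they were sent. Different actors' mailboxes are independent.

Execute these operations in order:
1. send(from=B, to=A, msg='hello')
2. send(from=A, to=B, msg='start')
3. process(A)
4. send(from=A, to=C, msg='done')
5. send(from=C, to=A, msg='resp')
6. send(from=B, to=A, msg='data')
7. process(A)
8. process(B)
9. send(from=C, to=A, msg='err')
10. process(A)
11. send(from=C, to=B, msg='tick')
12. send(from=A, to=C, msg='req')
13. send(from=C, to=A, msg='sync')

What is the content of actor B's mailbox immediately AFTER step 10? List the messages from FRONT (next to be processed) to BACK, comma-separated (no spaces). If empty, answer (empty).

After 1 (send(from=B, to=A, msg='hello')): A:[hello] B:[] C:[]
After 2 (send(from=A, to=B, msg='start')): A:[hello] B:[start] C:[]
After 3 (process(A)): A:[] B:[start] C:[]
After 4 (send(from=A, to=C, msg='done')): A:[] B:[start] C:[done]
After 5 (send(from=C, to=A, msg='resp')): A:[resp] B:[start] C:[done]
After 6 (send(from=B, to=A, msg='data')): A:[resp,data] B:[start] C:[done]
After 7 (process(A)): A:[data] B:[start] C:[done]
After 8 (process(B)): A:[data] B:[] C:[done]
After 9 (send(from=C, to=A, msg='err')): A:[data,err] B:[] C:[done]
After 10 (process(A)): A:[err] B:[] C:[done]

(empty)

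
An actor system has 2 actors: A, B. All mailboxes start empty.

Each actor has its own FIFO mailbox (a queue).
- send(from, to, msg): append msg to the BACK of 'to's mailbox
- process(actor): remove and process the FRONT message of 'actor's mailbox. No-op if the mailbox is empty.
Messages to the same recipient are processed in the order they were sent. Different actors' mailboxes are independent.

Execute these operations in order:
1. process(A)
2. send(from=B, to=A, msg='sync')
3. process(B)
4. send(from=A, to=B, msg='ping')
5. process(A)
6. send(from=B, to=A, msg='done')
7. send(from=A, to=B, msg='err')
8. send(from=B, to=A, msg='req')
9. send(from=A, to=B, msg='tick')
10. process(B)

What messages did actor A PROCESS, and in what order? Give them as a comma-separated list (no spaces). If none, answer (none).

Answer: sync

Derivation:
After 1 (process(A)): A:[] B:[]
After 2 (send(from=B, to=A, msg='sync')): A:[sync] B:[]
After 3 (process(B)): A:[sync] B:[]
After 4 (send(from=A, to=B, msg='ping')): A:[sync] B:[ping]
After 5 (process(A)): A:[] B:[ping]
After 6 (send(from=B, to=A, msg='done')): A:[done] B:[ping]
After 7 (send(from=A, to=B, msg='err')): A:[done] B:[ping,err]
After 8 (send(from=B, to=A, msg='req')): A:[done,req] B:[ping,err]
After 9 (send(from=A, to=B, msg='tick')): A:[done,req] B:[ping,err,tick]
After 10 (process(B)): A:[done,req] B:[err,tick]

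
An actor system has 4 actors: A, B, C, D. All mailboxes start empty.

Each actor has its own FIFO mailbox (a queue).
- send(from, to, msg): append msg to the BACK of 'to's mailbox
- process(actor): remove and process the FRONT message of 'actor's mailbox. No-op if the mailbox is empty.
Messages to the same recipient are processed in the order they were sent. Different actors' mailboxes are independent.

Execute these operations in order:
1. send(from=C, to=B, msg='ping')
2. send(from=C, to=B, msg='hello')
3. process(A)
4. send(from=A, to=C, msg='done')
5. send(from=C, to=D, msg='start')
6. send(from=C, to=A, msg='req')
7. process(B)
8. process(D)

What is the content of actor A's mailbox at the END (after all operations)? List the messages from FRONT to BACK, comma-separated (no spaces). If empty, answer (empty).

Answer: req

Derivation:
After 1 (send(from=C, to=B, msg='ping')): A:[] B:[ping] C:[] D:[]
After 2 (send(from=C, to=B, msg='hello')): A:[] B:[ping,hello] C:[] D:[]
After 3 (process(A)): A:[] B:[ping,hello] C:[] D:[]
After 4 (send(from=A, to=C, msg='done')): A:[] B:[ping,hello] C:[done] D:[]
After 5 (send(from=C, to=D, msg='start')): A:[] B:[ping,hello] C:[done] D:[start]
After 6 (send(from=C, to=A, msg='req')): A:[req] B:[ping,hello] C:[done] D:[start]
After 7 (process(B)): A:[req] B:[hello] C:[done] D:[start]
After 8 (process(D)): A:[req] B:[hello] C:[done] D:[]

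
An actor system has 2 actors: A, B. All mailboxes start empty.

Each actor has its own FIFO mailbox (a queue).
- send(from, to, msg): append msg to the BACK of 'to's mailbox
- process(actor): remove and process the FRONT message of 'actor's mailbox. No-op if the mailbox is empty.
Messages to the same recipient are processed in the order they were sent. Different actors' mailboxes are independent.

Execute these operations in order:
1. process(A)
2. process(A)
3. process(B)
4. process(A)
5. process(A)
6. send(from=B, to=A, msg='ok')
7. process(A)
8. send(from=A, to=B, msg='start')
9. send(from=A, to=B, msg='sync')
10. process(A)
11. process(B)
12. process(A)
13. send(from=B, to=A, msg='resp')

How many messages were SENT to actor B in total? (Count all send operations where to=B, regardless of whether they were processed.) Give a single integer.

Answer: 2

Derivation:
After 1 (process(A)): A:[] B:[]
After 2 (process(A)): A:[] B:[]
After 3 (process(B)): A:[] B:[]
After 4 (process(A)): A:[] B:[]
After 5 (process(A)): A:[] B:[]
After 6 (send(from=B, to=A, msg='ok')): A:[ok] B:[]
After 7 (process(A)): A:[] B:[]
After 8 (send(from=A, to=B, msg='start')): A:[] B:[start]
After 9 (send(from=A, to=B, msg='sync')): A:[] B:[start,sync]
After 10 (process(A)): A:[] B:[start,sync]
After 11 (process(B)): A:[] B:[sync]
After 12 (process(A)): A:[] B:[sync]
After 13 (send(from=B, to=A, msg='resp')): A:[resp] B:[sync]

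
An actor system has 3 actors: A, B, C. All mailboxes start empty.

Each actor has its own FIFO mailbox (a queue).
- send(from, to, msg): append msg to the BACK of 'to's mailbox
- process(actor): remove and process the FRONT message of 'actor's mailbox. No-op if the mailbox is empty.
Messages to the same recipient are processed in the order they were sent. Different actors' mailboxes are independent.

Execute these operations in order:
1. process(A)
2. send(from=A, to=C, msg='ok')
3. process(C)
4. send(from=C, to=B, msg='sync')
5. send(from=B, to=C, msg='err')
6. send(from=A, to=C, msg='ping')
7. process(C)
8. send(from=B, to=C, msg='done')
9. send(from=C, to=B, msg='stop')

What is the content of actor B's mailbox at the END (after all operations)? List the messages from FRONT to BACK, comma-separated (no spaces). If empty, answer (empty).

Answer: sync,stop

Derivation:
After 1 (process(A)): A:[] B:[] C:[]
After 2 (send(from=A, to=C, msg='ok')): A:[] B:[] C:[ok]
After 3 (process(C)): A:[] B:[] C:[]
After 4 (send(from=C, to=B, msg='sync')): A:[] B:[sync] C:[]
After 5 (send(from=B, to=C, msg='err')): A:[] B:[sync] C:[err]
After 6 (send(from=A, to=C, msg='ping')): A:[] B:[sync] C:[err,ping]
After 7 (process(C)): A:[] B:[sync] C:[ping]
After 8 (send(from=B, to=C, msg='done')): A:[] B:[sync] C:[ping,done]
After 9 (send(from=C, to=B, msg='stop')): A:[] B:[sync,stop] C:[ping,done]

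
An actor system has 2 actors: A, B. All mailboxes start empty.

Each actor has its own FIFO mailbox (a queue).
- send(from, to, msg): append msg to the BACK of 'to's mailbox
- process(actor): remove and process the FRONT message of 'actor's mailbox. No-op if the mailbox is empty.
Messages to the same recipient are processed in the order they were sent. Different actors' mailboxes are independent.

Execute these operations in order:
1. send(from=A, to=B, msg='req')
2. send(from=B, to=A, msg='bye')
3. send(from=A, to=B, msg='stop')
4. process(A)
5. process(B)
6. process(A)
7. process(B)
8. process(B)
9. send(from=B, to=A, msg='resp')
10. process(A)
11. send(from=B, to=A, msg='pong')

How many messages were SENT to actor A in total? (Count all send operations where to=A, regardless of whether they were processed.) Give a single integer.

Answer: 3

Derivation:
After 1 (send(from=A, to=B, msg='req')): A:[] B:[req]
After 2 (send(from=B, to=A, msg='bye')): A:[bye] B:[req]
After 3 (send(from=A, to=B, msg='stop')): A:[bye] B:[req,stop]
After 4 (process(A)): A:[] B:[req,stop]
After 5 (process(B)): A:[] B:[stop]
After 6 (process(A)): A:[] B:[stop]
After 7 (process(B)): A:[] B:[]
After 8 (process(B)): A:[] B:[]
After 9 (send(from=B, to=A, msg='resp')): A:[resp] B:[]
After 10 (process(A)): A:[] B:[]
After 11 (send(from=B, to=A, msg='pong')): A:[pong] B:[]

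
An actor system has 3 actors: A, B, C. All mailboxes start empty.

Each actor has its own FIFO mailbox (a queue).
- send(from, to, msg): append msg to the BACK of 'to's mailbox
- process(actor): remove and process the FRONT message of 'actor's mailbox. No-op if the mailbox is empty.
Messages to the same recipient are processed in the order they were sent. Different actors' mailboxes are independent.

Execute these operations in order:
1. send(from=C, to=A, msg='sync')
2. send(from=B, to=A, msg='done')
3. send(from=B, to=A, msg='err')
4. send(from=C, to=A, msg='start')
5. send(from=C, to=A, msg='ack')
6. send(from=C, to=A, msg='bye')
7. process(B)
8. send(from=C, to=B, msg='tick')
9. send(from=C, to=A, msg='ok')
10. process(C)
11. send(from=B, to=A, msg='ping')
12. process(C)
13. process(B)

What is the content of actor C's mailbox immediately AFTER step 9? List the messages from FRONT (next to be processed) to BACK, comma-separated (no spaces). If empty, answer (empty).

After 1 (send(from=C, to=A, msg='sync')): A:[sync] B:[] C:[]
After 2 (send(from=B, to=A, msg='done')): A:[sync,done] B:[] C:[]
After 3 (send(from=B, to=A, msg='err')): A:[sync,done,err] B:[] C:[]
After 4 (send(from=C, to=A, msg='start')): A:[sync,done,err,start] B:[] C:[]
After 5 (send(from=C, to=A, msg='ack')): A:[sync,done,err,start,ack] B:[] C:[]
After 6 (send(from=C, to=A, msg='bye')): A:[sync,done,err,start,ack,bye] B:[] C:[]
After 7 (process(B)): A:[sync,done,err,start,ack,bye] B:[] C:[]
After 8 (send(from=C, to=B, msg='tick')): A:[sync,done,err,start,ack,bye] B:[tick] C:[]
After 9 (send(from=C, to=A, msg='ok')): A:[sync,done,err,start,ack,bye,ok] B:[tick] C:[]

(empty)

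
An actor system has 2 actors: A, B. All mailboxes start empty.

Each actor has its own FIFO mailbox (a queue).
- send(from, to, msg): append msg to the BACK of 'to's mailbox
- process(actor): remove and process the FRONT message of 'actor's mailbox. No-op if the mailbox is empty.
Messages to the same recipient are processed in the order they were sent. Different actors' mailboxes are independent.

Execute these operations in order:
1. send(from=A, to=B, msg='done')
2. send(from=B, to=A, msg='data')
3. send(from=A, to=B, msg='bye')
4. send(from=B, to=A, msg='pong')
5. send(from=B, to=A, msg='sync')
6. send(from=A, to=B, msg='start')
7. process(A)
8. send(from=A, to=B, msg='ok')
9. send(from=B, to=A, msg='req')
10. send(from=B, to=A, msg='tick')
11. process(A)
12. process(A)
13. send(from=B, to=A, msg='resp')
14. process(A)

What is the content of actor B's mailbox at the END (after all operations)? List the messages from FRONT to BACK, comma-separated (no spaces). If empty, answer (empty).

Answer: done,bye,start,ok

Derivation:
After 1 (send(from=A, to=B, msg='done')): A:[] B:[done]
After 2 (send(from=B, to=A, msg='data')): A:[data] B:[done]
After 3 (send(from=A, to=B, msg='bye')): A:[data] B:[done,bye]
After 4 (send(from=B, to=A, msg='pong')): A:[data,pong] B:[done,bye]
After 5 (send(from=B, to=A, msg='sync')): A:[data,pong,sync] B:[done,bye]
After 6 (send(from=A, to=B, msg='start')): A:[data,pong,sync] B:[done,bye,start]
After 7 (process(A)): A:[pong,sync] B:[done,bye,start]
After 8 (send(from=A, to=B, msg='ok')): A:[pong,sync] B:[done,bye,start,ok]
After 9 (send(from=B, to=A, msg='req')): A:[pong,sync,req] B:[done,bye,start,ok]
After 10 (send(from=B, to=A, msg='tick')): A:[pong,sync,req,tick] B:[done,bye,start,ok]
After 11 (process(A)): A:[sync,req,tick] B:[done,bye,start,ok]
After 12 (process(A)): A:[req,tick] B:[done,bye,start,ok]
After 13 (send(from=B, to=A, msg='resp')): A:[req,tick,resp] B:[done,bye,start,ok]
After 14 (process(A)): A:[tick,resp] B:[done,bye,start,ok]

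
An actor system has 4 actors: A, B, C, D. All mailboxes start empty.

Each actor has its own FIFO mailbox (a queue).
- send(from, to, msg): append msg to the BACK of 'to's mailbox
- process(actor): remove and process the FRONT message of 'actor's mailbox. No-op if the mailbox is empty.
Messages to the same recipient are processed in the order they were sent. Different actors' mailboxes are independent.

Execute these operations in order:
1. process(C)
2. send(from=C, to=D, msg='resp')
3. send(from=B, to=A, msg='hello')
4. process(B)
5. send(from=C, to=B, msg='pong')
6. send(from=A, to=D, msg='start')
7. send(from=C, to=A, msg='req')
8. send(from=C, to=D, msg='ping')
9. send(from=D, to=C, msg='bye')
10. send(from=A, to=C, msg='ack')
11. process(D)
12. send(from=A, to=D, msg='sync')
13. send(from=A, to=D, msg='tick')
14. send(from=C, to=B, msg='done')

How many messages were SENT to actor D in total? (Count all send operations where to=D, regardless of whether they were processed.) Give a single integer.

After 1 (process(C)): A:[] B:[] C:[] D:[]
After 2 (send(from=C, to=D, msg='resp')): A:[] B:[] C:[] D:[resp]
After 3 (send(from=B, to=A, msg='hello')): A:[hello] B:[] C:[] D:[resp]
After 4 (process(B)): A:[hello] B:[] C:[] D:[resp]
After 5 (send(from=C, to=B, msg='pong')): A:[hello] B:[pong] C:[] D:[resp]
After 6 (send(from=A, to=D, msg='start')): A:[hello] B:[pong] C:[] D:[resp,start]
After 7 (send(from=C, to=A, msg='req')): A:[hello,req] B:[pong] C:[] D:[resp,start]
After 8 (send(from=C, to=D, msg='ping')): A:[hello,req] B:[pong] C:[] D:[resp,start,ping]
After 9 (send(from=D, to=C, msg='bye')): A:[hello,req] B:[pong] C:[bye] D:[resp,start,ping]
After 10 (send(from=A, to=C, msg='ack')): A:[hello,req] B:[pong] C:[bye,ack] D:[resp,start,ping]
After 11 (process(D)): A:[hello,req] B:[pong] C:[bye,ack] D:[start,ping]
After 12 (send(from=A, to=D, msg='sync')): A:[hello,req] B:[pong] C:[bye,ack] D:[start,ping,sync]
After 13 (send(from=A, to=D, msg='tick')): A:[hello,req] B:[pong] C:[bye,ack] D:[start,ping,sync,tick]
After 14 (send(from=C, to=B, msg='done')): A:[hello,req] B:[pong,done] C:[bye,ack] D:[start,ping,sync,tick]

Answer: 5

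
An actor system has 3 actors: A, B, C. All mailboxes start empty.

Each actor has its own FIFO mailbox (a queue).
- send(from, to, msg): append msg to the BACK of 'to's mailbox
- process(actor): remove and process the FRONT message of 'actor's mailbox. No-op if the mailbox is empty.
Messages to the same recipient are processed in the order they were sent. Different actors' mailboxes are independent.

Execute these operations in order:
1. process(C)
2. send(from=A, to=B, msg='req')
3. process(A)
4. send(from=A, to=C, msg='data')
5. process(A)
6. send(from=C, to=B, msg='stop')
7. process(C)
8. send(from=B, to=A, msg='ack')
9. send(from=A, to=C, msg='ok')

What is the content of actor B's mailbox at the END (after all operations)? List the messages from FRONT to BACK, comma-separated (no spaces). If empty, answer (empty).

After 1 (process(C)): A:[] B:[] C:[]
After 2 (send(from=A, to=B, msg='req')): A:[] B:[req] C:[]
After 3 (process(A)): A:[] B:[req] C:[]
After 4 (send(from=A, to=C, msg='data')): A:[] B:[req] C:[data]
After 5 (process(A)): A:[] B:[req] C:[data]
After 6 (send(from=C, to=B, msg='stop')): A:[] B:[req,stop] C:[data]
After 7 (process(C)): A:[] B:[req,stop] C:[]
After 8 (send(from=B, to=A, msg='ack')): A:[ack] B:[req,stop] C:[]
After 9 (send(from=A, to=C, msg='ok')): A:[ack] B:[req,stop] C:[ok]

Answer: req,stop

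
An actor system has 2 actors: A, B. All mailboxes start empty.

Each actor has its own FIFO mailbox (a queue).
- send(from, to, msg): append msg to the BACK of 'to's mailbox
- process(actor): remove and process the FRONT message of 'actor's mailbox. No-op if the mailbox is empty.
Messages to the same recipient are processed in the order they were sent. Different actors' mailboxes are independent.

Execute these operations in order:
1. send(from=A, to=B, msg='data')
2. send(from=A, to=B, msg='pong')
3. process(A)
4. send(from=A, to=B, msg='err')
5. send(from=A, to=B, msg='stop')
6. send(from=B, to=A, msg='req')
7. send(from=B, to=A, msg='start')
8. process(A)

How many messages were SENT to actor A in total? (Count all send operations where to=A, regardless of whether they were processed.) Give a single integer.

Answer: 2

Derivation:
After 1 (send(from=A, to=B, msg='data')): A:[] B:[data]
After 2 (send(from=A, to=B, msg='pong')): A:[] B:[data,pong]
After 3 (process(A)): A:[] B:[data,pong]
After 4 (send(from=A, to=B, msg='err')): A:[] B:[data,pong,err]
After 5 (send(from=A, to=B, msg='stop')): A:[] B:[data,pong,err,stop]
After 6 (send(from=B, to=A, msg='req')): A:[req] B:[data,pong,err,stop]
After 7 (send(from=B, to=A, msg='start')): A:[req,start] B:[data,pong,err,stop]
After 8 (process(A)): A:[start] B:[data,pong,err,stop]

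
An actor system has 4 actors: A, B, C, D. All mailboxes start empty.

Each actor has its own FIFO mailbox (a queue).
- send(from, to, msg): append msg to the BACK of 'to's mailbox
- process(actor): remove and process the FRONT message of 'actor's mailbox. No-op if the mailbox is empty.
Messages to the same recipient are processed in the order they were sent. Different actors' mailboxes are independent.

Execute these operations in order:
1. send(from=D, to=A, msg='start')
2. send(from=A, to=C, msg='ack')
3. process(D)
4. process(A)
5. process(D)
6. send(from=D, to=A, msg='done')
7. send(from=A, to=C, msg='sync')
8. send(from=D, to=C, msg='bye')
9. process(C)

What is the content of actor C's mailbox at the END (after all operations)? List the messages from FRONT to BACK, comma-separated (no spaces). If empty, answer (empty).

After 1 (send(from=D, to=A, msg='start')): A:[start] B:[] C:[] D:[]
After 2 (send(from=A, to=C, msg='ack')): A:[start] B:[] C:[ack] D:[]
After 3 (process(D)): A:[start] B:[] C:[ack] D:[]
After 4 (process(A)): A:[] B:[] C:[ack] D:[]
After 5 (process(D)): A:[] B:[] C:[ack] D:[]
After 6 (send(from=D, to=A, msg='done')): A:[done] B:[] C:[ack] D:[]
After 7 (send(from=A, to=C, msg='sync')): A:[done] B:[] C:[ack,sync] D:[]
After 8 (send(from=D, to=C, msg='bye')): A:[done] B:[] C:[ack,sync,bye] D:[]
After 9 (process(C)): A:[done] B:[] C:[sync,bye] D:[]

Answer: sync,bye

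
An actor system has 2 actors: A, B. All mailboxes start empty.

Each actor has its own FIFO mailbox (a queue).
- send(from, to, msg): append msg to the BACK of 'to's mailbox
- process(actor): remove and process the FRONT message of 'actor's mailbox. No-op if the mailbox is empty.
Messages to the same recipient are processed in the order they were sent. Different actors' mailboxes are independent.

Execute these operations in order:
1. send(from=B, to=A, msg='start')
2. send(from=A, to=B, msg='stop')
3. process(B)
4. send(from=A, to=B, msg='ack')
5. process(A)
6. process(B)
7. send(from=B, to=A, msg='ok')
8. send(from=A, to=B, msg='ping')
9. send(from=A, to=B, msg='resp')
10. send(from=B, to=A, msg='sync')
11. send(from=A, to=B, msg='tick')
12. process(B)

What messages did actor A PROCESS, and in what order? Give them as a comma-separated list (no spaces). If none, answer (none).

After 1 (send(from=B, to=A, msg='start')): A:[start] B:[]
After 2 (send(from=A, to=B, msg='stop')): A:[start] B:[stop]
After 3 (process(B)): A:[start] B:[]
After 4 (send(from=A, to=B, msg='ack')): A:[start] B:[ack]
After 5 (process(A)): A:[] B:[ack]
After 6 (process(B)): A:[] B:[]
After 7 (send(from=B, to=A, msg='ok')): A:[ok] B:[]
After 8 (send(from=A, to=B, msg='ping')): A:[ok] B:[ping]
After 9 (send(from=A, to=B, msg='resp')): A:[ok] B:[ping,resp]
After 10 (send(from=B, to=A, msg='sync')): A:[ok,sync] B:[ping,resp]
After 11 (send(from=A, to=B, msg='tick')): A:[ok,sync] B:[ping,resp,tick]
After 12 (process(B)): A:[ok,sync] B:[resp,tick]

Answer: start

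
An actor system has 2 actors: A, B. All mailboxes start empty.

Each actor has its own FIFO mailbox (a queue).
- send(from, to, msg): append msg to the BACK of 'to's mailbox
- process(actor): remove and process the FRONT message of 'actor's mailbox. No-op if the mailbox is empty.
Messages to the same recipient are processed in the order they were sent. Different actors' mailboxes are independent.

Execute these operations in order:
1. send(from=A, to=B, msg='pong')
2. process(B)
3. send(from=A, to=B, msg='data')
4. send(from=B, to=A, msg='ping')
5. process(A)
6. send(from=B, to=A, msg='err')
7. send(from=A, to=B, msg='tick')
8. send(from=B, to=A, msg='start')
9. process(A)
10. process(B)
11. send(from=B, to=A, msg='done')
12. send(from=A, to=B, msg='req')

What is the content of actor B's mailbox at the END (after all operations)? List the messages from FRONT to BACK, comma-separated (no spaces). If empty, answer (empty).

Answer: tick,req

Derivation:
After 1 (send(from=A, to=B, msg='pong')): A:[] B:[pong]
After 2 (process(B)): A:[] B:[]
After 3 (send(from=A, to=B, msg='data')): A:[] B:[data]
After 4 (send(from=B, to=A, msg='ping')): A:[ping] B:[data]
After 5 (process(A)): A:[] B:[data]
After 6 (send(from=B, to=A, msg='err')): A:[err] B:[data]
After 7 (send(from=A, to=B, msg='tick')): A:[err] B:[data,tick]
After 8 (send(from=B, to=A, msg='start')): A:[err,start] B:[data,tick]
After 9 (process(A)): A:[start] B:[data,tick]
After 10 (process(B)): A:[start] B:[tick]
After 11 (send(from=B, to=A, msg='done')): A:[start,done] B:[tick]
After 12 (send(from=A, to=B, msg='req')): A:[start,done] B:[tick,req]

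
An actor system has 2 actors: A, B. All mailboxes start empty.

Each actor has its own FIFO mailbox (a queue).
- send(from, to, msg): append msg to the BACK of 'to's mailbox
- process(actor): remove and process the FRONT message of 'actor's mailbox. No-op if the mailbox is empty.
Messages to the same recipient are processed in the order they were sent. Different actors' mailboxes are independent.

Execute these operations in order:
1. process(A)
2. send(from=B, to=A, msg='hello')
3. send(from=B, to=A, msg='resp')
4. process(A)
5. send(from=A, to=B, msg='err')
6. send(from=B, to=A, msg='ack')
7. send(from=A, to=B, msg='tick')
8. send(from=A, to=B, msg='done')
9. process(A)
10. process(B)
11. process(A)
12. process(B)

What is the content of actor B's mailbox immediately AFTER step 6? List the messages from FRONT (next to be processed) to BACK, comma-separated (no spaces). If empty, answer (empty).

After 1 (process(A)): A:[] B:[]
After 2 (send(from=B, to=A, msg='hello')): A:[hello] B:[]
After 3 (send(from=B, to=A, msg='resp')): A:[hello,resp] B:[]
After 4 (process(A)): A:[resp] B:[]
After 5 (send(from=A, to=B, msg='err')): A:[resp] B:[err]
After 6 (send(from=B, to=A, msg='ack')): A:[resp,ack] B:[err]

err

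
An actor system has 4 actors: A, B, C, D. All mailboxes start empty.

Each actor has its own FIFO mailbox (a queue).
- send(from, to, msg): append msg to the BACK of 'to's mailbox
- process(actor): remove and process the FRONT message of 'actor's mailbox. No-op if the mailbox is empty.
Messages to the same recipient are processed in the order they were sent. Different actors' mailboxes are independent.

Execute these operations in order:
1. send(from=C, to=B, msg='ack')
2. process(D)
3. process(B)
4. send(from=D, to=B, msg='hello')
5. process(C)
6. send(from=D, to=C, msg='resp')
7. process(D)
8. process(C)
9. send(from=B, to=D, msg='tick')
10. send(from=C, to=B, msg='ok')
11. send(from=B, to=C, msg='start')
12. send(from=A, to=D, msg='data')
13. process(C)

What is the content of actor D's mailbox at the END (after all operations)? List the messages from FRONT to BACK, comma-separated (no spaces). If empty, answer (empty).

Answer: tick,data

Derivation:
After 1 (send(from=C, to=B, msg='ack')): A:[] B:[ack] C:[] D:[]
After 2 (process(D)): A:[] B:[ack] C:[] D:[]
After 3 (process(B)): A:[] B:[] C:[] D:[]
After 4 (send(from=D, to=B, msg='hello')): A:[] B:[hello] C:[] D:[]
After 5 (process(C)): A:[] B:[hello] C:[] D:[]
After 6 (send(from=D, to=C, msg='resp')): A:[] B:[hello] C:[resp] D:[]
After 7 (process(D)): A:[] B:[hello] C:[resp] D:[]
After 8 (process(C)): A:[] B:[hello] C:[] D:[]
After 9 (send(from=B, to=D, msg='tick')): A:[] B:[hello] C:[] D:[tick]
After 10 (send(from=C, to=B, msg='ok')): A:[] B:[hello,ok] C:[] D:[tick]
After 11 (send(from=B, to=C, msg='start')): A:[] B:[hello,ok] C:[start] D:[tick]
After 12 (send(from=A, to=D, msg='data')): A:[] B:[hello,ok] C:[start] D:[tick,data]
After 13 (process(C)): A:[] B:[hello,ok] C:[] D:[tick,data]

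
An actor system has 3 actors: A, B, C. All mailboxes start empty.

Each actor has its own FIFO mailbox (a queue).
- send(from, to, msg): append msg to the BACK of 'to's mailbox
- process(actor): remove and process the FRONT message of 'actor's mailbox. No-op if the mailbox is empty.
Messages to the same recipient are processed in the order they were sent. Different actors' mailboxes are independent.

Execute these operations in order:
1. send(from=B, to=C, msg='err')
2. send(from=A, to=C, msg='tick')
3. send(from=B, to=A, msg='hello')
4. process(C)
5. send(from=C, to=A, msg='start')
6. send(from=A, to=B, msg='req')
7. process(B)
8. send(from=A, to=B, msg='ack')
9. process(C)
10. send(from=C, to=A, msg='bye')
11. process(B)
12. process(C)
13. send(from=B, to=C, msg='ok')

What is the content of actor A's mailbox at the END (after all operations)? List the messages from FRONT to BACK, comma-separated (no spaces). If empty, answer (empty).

After 1 (send(from=B, to=C, msg='err')): A:[] B:[] C:[err]
After 2 (send(from=A, to=C, msg='tick')): A:[] B:[] C:[err,tick]
After 3 (send(from=B, to=A, msg='hello')): A:[hello] B:[] C:[err,tick]
After 4 (process(C)): A:[hello] B:[] C:[tick]
After 5 (send(from=C, to=A, msg='start')): A:[hello,start] B:[] C:[tick]
After 6 (send(from=A, to=B, msg='req')): A:[hello,start] B:[req] C:[tick]
After 7 (process(B)): A:[hello,start] B:[] C:[tick]
After 8 (send(from=A, to=B, msg='ack')): A:[hello,start] B:[ack] C:[tick]
After 9 (process(C)): A:[hello,start] B:[ack] C:[]
After 10 (send(from=C, to=A, msg='bye')): A:[hello,start,bye] B:[ack] C:[]
After 11 (process(B)): A:[hello,start,bye] B:[] C:[]
After 12 (process(C)): A:[hello,start,bye] B:[] C:[]
After 13 (send(from=B, to=C, msg='ok')): A:[hello,start,bye] B:[] C:[ok]

Answer: hello,start,bye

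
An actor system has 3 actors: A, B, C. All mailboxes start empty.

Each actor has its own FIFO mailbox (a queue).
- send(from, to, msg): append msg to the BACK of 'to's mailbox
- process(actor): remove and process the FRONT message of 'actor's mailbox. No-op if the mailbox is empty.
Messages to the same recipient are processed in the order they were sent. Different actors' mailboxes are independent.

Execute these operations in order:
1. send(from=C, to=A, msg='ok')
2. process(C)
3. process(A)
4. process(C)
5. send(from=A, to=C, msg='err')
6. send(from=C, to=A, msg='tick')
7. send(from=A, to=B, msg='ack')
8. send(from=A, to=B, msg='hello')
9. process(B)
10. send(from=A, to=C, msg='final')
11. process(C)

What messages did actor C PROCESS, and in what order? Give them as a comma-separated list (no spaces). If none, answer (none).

Answer: err

Derivation:
After 1 (send(from=C, to=A, msg='ok')): A:[ok] B:[] C:[]
After 2 (process(C)): A:[ok] B:[] C:[]
After 3 (process(A)): A:[] B:[] C:[]
After 4 (process(C)): A:[] B:[] C:[]
After 5 (send(from=A, to=C, msg='err')): A:[] B:[] C:[err]
After 6 (send(from=C, to=A, msg='tick')): A:[tick] B:[] C:[err]
After 7 (send(from=A, to=B, msg='ack')): A:[tick] B:[ack] C:[err]
After 8 (send(from=A, to=B, msg='hello')): A:[tick] B:[ack,hello] C:[err]
After 9 (process(B)): A:[tick] B:[hello] C:[err]
After 10 (send(from=A, to=C, msg='final')): A:[tick] B:[hello] C:[err,final]
After 11 (process(C)): A:[tick] B:[hello] C:[final]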